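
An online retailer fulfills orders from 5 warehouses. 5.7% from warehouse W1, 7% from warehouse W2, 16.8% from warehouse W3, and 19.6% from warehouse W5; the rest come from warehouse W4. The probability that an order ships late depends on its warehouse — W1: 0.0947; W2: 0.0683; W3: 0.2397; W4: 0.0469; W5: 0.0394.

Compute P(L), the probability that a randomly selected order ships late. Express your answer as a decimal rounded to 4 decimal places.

P(W4) = 1 − (0.057 + 0.07 + 0.168 + 0.196) = 0.509.
P(L) = P(L|W1)·P(W1) + P(L|W2)·P(W2) + P(L|W3)·P(W3) + P(L|W4)·P(W4) + P(L|W5)·P(W5)
      = 0.0947·0.057 + 0.0683·0.07 + 0.2397·0.168 + 0.0469·0.509 + 0.0394·0.196
      = 0.0053979 + 0.004781 + 0.0402696 + 0.0238721 + 0.0077224 = 0.082043

0.0820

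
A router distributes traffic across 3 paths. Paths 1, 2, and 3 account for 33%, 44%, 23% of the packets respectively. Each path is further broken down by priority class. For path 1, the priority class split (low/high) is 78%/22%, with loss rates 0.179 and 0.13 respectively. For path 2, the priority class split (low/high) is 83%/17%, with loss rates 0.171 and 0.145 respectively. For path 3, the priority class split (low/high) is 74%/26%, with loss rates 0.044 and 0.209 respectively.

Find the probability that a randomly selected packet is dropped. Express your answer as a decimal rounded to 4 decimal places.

0.1488

P(L|1) = 0.78·0.179 + 0.22·0.13 = 0.13962 + 0.0286 = 0.16822
P(L|2) = 0.83·0.171 + 0.17·0.145 = 0.14193 + 0.02465 = 0.16658
P(L|3) = 0.74·0.044 + 0.26·0.209 = 0.03256 + 0.05434 = 0.0869
By total probability over the outer partition,
P(L) = 0.33·0.16822 + 0.44·0.16658 + 0.23·0.0869
      = 0.0555126 + 0.0732952 + 0.019987 = 0.1487948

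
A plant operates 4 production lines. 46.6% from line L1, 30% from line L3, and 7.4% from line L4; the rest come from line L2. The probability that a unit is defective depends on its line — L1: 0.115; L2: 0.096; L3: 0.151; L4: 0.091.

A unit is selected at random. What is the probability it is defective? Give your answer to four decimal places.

P(D) ≈ 0.1210

P(L2) = 1 − (0.466 + 0.3 + 0.074) = 0.16.
By the law of total probability,
P(D) = P(D|L1)·P(L1) + P(D|L2)·P(L2) + P(D|L3)·P(L3) + P(D|L4)·P(L4)
      = 0.115·0.466 + 0.096·0.16 + 0.151·0.3 + 0.091·0.074
      = 0.05359 + 0.01536 + 0.0453 + 0.006734 = 0.120984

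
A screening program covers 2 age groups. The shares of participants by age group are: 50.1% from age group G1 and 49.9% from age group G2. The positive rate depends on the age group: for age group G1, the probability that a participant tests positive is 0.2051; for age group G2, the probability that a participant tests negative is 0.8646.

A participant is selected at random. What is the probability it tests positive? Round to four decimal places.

P(T|G2) = 1 − 0.8646 = 0.1354.
P(T) = P(T|G1)·P(G1) + P(T|G2)·P(G2)
      = 0.2051·0.501 + 0.1354·0.499
      = 0.1027551 + 0.0675646 = 0.1703197

P(T) ≈ 0.1703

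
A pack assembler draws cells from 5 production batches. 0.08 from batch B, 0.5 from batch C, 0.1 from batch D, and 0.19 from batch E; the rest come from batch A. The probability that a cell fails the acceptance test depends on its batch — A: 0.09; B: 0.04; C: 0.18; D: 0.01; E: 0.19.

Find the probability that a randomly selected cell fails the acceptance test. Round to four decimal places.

0.1420

P(A) = 1 − (0.08 + 0.5 + 0.1 + 0.19) = 0.13.
P(F) = P(F|A)·P(A) + P(F|B)·P(B) + P(F|C)·P(C) + P(F|D)·P(D) + P(F|E)·P(E)
      = 0.09·0.13 + 0.04·0.08 + 0.18·0.5 + 0.01·0.1 + 0.19·0.19
      = 0.0117 + 0.0032 + 0.09 + 0.001 + 0.0361 = 0.142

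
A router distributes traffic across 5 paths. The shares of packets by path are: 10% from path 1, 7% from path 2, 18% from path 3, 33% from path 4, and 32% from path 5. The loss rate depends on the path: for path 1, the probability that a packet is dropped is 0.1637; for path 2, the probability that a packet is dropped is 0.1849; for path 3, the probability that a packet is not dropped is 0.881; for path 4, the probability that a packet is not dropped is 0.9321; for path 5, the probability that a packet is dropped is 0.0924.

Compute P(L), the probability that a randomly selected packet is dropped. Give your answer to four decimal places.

P(L|3) = 1 − 0.881 = 0.119.
P(L|4) = 1 − 0.9321 = 0.0679.
Summing over the partition,
P(L) = P(L|1)·P(1) + P(L|2)·P(2) + P(L|3)·P(3) + P(L|4)·P(4) + P(L|5)·P(5)
      = 0.1637·0.1 + 0.1849·0.07 + 0.119·0.18 + 0.0679·0.33 + 0.0924·0.32
      = 0.01637 + 0.012943 + 0.02142 + 0.022407 + 0.029568 = 0.102708

P(L) ≈ 0.1027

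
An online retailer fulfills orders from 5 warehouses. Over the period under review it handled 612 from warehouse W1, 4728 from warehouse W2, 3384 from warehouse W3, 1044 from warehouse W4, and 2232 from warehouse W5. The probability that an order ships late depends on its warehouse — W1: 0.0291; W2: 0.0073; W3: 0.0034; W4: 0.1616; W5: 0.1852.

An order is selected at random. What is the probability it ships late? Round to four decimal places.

Total: 612 + 4728 + 3384 + 1044 + 2232 = 12000.
P(W1) = 612/12000 = 0.051. P(W2) = 4728/12000 = 0.394. P(W3) = 3384/12000 = 0.282. P(W4) = 1044/12000 = 0.087. P(W5) = 2232/12000 = 0.186.
P(L) = P(L|W1)·P(W1) + P(L|W2)·P(W2) + P(L|W3)·P(W3) + P(L|W4)·P(W4) + P(L|W5)·P(W5)
      = 0.0291·0.051 + 0.0073·0.394 + 0.0034·0.282 + 0.1616·0.087 + 0.1852·0.186
      = 0.0014841 + 0.0028762 + 0.0009588 + 0.0140592 + 0.0344472 = 0.0538255

P(L) ≈ 0.0538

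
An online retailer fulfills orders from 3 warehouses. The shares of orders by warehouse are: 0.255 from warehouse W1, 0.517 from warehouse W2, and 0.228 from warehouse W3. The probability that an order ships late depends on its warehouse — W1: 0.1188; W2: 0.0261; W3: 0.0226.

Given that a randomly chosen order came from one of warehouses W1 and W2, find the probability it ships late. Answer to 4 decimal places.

0.0567

Let S = {W1, W2}.
P(S) = 0.255 + 0.517 = 0.772.
P(L ∩ S) = 0.1188·0.255 + 0.0261·0.517 = 0.030294 + 0.0134937 = 0.0437877.
P(L | S) = 0.0437877 / 0.772 = 0.056720…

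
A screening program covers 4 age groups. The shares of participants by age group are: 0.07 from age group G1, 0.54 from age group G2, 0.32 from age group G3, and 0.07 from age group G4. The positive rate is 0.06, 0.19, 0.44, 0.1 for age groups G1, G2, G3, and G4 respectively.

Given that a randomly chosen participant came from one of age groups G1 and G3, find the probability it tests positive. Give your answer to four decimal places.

Let S = {G1, G3}.
P(S) = 0.07 + 0.32 = 0.39.
P(T ∩ S) = 0.06·0.07 + 0.44·0.32 = 0.0042 + 0.1408 = 0.145.
P(T | S) = 0.145 / 0.39 = 0.371795…

P(T|S) ≈ 0.3718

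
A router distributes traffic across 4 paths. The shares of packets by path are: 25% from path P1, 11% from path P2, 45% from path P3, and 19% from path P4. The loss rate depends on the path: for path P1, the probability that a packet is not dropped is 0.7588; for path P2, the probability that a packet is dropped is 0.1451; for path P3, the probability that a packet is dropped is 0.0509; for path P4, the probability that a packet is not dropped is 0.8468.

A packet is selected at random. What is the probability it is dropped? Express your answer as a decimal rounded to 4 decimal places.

P(L|P1) = 1 − 0.7588 = 0.2412.
P(L|P4) = 1 − 0.8468 = 0.1532.
P(L) = P(L|P1)·P(P1) + P(L|P2)·P(P2) + P(L|P3)·P(P3) + P(L|P4)·P(P4)
      = 0.2412·0.25 + 0.1451·0.11 + 0.0509·0.45 + 0.1532·0.19
      = 0.0603 + 0.015961 + 0.022905 + 0.029108 = 0.128274

0.1283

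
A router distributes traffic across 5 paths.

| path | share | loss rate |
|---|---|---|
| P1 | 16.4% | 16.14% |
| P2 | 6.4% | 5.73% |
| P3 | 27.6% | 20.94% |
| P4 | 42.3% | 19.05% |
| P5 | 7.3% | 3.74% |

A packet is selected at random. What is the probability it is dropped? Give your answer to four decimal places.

P(L) = P(L|P1)·P(P1) + P(L|P2)·P(P2) + P(L|P3)·P(P3) + P(L|P4)·P(P4) + P(L|P5)·P(P5)
      = 0.1614·0.164 + 0.0573·0.064 + 0.2094·0.276 + 0.1905·0.423 + 0.0374·0.073
      = 0.0264696 + 0.0036672 + 0.0577944 + 0.0805815 + 0.0027302 = 0.1712429

0.1712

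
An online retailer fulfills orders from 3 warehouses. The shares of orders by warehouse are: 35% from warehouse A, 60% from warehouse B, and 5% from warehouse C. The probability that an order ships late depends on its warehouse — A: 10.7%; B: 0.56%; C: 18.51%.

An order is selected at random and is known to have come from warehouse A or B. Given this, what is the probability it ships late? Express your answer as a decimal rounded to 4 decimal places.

0.0430

Let S = {A, B}.
P(S) = 0.35 + 0.6 = 0.95.
P(L ∩ S) = 0.107·0.35 + 0.0056·0.6 = 0.03745 + 0.00336 = 0.04081.
P(L | S) = 0.04081 / 0.95 = 0.042958…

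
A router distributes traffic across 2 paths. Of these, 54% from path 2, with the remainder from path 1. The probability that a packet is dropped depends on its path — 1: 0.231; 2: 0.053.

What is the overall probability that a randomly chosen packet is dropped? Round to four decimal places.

P(1) = 1 − (0.54) = 0.46.
Using total probability over the partition,
P(L) = P(L|1)·P(1) + P(L|2)·P(2)
      = 0.231·0.46 + 0.053·0.54
      = 0.10626 + 0.02862 = 0.13488

P(L) ≈ 0.1349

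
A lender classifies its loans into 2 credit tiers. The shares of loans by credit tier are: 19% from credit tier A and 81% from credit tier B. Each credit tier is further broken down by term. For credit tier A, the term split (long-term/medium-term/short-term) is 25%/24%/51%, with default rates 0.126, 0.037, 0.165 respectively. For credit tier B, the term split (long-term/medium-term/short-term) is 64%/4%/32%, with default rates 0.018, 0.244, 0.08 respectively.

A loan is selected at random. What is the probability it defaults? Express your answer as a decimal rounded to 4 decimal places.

P(D|A) = 0.25·0.126 + 0.24·0.037 + 0.51·0.165 = 0.0315 + 0.00888 + 0.08415 = 0.12453
P(D|B) = 0.64·0.018 + 0.04·0.244 + 0.32·0.08 = 0.01152 + 0.00976 + 0.0256 = 0.04688
By total probability over the outer partition,
P(D) = 0.19·0.12453 + 0.81·0.04688
      = 0.0236607 + 0.0379728 = 0.0616335

0.0616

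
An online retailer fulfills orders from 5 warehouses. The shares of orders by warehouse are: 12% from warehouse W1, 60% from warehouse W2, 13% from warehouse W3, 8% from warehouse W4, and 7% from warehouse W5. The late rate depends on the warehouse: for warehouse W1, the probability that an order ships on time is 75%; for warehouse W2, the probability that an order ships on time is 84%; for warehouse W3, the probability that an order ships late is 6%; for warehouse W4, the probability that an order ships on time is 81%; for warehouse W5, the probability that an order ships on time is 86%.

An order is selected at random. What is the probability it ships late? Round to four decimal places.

P(L) ≈ 0.1588

P(L|W1) = 1 − 0.75 = 0.25.
P(L|W2) = 1 − 0.84 = 0.16.
P(L|W4) = 1 − 0.81 = 0.19.
P(L|W5) = 1 − 0.86 = 0.14.
P(L) = P(L|W1)·P(W1) + P(L|W2)·P(W2) + P(L|W3)·P(W3) + P(L|W4)·P(W4) + P(L|W5)·P(W5)
      = 0.25·0.12 + 0.16·0.6 + 0.06·0.13 + 0.19·0.08 + 0.14·0.07
      = 0.03 + 0.096 + 0.0078 + 0.0152 + 0.0098 = 0.1588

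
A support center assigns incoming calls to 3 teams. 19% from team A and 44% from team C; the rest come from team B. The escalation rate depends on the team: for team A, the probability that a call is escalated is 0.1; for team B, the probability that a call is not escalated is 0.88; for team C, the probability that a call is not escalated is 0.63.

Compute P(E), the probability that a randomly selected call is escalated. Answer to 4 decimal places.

P(E) ≈ 0.2262

P(B) = 1 − (0.19 + 0.44) = 0.37.
P(E|B) = 1 − 0.88 = 0.12.
P(E|C) = 1 − 0.63 = 0.37.
Using total probability over the partition,
P(E) = P(E|A)·P(A) + P(E|B)·P(B) + P(E|C)·P(C)
      = 0.1·0.19 + 0.12·0.37 + 0.37·0.44
      = 0.019 + 0.0444 + 0.1628 = 0.2262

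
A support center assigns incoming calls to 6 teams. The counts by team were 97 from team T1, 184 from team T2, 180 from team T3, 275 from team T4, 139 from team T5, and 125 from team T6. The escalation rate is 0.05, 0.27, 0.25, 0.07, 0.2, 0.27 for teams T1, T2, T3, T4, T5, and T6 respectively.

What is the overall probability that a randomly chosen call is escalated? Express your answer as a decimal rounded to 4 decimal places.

P(E) ≈ 0.1803

Total: 97 + 184 + 180 + 275 + 139 + 125 = 1000.
P(T1) = 97/1000 = 0.097. P(T2) = 184/1000 = 0.184. P(T3) = 180/1000 = 0.18. P(T4) = 275/1000 = 0.275. P(T5) = 139/1000 = 0.139. P(T6) = 125/1000 = 0.125.
P(E) = P(E|T1)·P(T1) + P(E|T2)·P(T2) + P(E|T3)·P(T3) + P(E|T4)·P(T4) + P(E|T5)·P(T5) + P(E|T6)·P(T6)
      = 0.05·0.097 + 0.27·0.184 + 0.25·0.18 + 0.07·0.275 + 0.2·0.139 + 0.27·0.125
      = 0.00485 + 0.04968 + 0.045 + 0.01925 + 0.0278 + 0.03375 = 0.18033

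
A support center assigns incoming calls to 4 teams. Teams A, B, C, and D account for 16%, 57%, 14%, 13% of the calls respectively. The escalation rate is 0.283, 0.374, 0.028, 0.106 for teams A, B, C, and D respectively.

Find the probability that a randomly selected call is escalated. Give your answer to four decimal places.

Summing over the partition,
P(E) = P(E|A)·P(A) + P(E|B)·P(B) + P(E|C)·P(C) + P(E|D)·P(D)
      = 0.283·0.16 + 0.374·0.57 + 0.028·0.14 + 0.106·0.13
      = 0.04528 + 0.21318 + 0.00392 + 0.01378 = 0.27616

P(E) ≈ 0.2762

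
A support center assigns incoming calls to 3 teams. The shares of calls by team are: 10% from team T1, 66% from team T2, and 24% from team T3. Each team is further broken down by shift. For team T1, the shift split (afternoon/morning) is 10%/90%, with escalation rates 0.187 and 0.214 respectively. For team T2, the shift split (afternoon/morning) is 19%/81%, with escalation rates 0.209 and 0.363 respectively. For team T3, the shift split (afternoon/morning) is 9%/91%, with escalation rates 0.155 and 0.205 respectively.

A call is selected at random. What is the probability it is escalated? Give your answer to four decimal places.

P(E|T1) = 0.1·0.187 + 0.9·0.214 = 0.0187 + 0.1926 = 0.2113
P(E|T2) = 0.19·0.209 + 0.81·0.363 = 0.03971 + 0.29403 = 0.33374
P(E|T3) = 0.09·0.155 + 0.91·0.205 = 0.01395 + 0.18655 = 0.2005
By total probability over the outer partition,
P(E) = 0.1·0.2113 + 0.66·0.33374 + 0.24·0.2005
      = 0.02113 + 0.2202684 + 0.04812 = 0.2895184

P(E) ≈ 0.2895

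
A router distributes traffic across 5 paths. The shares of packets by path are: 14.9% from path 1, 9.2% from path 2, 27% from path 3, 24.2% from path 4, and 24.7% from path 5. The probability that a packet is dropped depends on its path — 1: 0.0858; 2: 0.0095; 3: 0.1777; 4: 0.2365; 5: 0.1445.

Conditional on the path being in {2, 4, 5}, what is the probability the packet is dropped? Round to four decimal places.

0.1614

Let S = {2, 4, 5}.
P(S) = 0.092 + 0.242 + 0.247 = 0.581.
P(L ∩ S) = 0.0095·0.092 + 0.2365·0.242 + 0.1445·0.247 = 0.000874 + 0.057233 + 0.0356915 = 0.0937985.
P(L | S) = 0.0937985 / 0.581 = 0.161443…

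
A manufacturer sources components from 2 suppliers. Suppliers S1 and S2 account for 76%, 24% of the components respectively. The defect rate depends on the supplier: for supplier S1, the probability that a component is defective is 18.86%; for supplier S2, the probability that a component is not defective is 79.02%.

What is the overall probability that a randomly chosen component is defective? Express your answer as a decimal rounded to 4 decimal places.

P(D|S2) = 1 − 0.7902 = 0.2098.
P(D) = P(D|S1)·P(S1) + P(D|S2)·P(S2)
      = 0.1886·0.76 + 0.2098·0.24
      = 0.143336 + 0.050352 = 0.193688

0.1937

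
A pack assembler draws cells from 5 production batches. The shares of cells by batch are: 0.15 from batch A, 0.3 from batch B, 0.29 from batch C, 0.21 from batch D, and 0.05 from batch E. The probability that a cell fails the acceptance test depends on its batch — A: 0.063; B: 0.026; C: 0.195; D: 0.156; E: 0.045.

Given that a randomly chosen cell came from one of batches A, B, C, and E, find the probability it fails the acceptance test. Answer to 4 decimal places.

P(F|S) ≈ 0.0963

Let S = {A, B, C, E}.
P(S) = 0.15 + 0.3 + 0.29 + 0.05 = 0.79.
P(F ∩ S) = 0.063·0.15 + 0.026·0.3 + 0.195·0.29 + 0.045·0.05 = 0.00945 + 0.0078 + 0.05655 + 0.00225 = 0.07605.
P(F | S) = 0.07605 / 0.79 = 0.096266…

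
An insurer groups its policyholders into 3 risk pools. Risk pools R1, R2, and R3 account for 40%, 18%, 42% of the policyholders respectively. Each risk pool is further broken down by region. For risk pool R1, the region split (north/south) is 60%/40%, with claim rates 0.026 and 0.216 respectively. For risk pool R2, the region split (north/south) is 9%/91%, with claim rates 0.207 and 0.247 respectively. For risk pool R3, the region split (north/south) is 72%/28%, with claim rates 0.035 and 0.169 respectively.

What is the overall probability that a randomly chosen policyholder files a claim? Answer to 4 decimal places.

P(C|R1) = 0.6·0.026 + 0.4·0.216 = 0.0156 + 0.0864 = 0.102
P(C|R2) = 0.09·0.207 + 0.91·0.247 = 0.01863 + 0.22477 = 0.2434
P(C|R3) = 0.72·0.035 + 0.28·0.169 = 0.0252 + 0.04732 = 0.07252
Then overall,
P(C) = 0.4·0.102 + 0.18·0.2434 + 0.42·0.07252
      = 0.0408 + 0.043812 + 0.0304584 = 0.1150704

0.1151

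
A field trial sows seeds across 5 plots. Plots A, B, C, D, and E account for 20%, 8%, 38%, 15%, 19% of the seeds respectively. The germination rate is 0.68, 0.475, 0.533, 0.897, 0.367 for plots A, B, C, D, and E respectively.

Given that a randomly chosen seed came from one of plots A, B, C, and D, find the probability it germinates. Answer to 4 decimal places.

P(G|S) ≈ 0.6310

Let S = {A, B, C, D}.
P(S) = 0.2 + 0.08 + 0.38 + 0.15 = 0.81.
P(G ∩ S) = 0.68·0.2 + 0.475·0.08 + 0.533·0.38 + 0.897·0.15 = 0.136 + 0.038 + 0.20254 + 0.13455 = 0.51109.
P(G | S) = 0.51109 / 0.81 = 0.630975…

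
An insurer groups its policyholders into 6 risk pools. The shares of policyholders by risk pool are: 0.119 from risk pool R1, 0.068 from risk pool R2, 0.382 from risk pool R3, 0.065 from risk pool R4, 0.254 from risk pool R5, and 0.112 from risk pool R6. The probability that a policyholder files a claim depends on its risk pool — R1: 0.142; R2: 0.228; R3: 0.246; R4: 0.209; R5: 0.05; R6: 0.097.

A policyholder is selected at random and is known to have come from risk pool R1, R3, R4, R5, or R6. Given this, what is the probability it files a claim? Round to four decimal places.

Let S = {R1, R3, R4, R5, R6}.
P(S) = 0.119 + 0.382 + 0.065 + 0.254 + 0.112 = 0.932.
P(C ∩ S) = 0.142·0.119 + 0.246·0.382 + 0.209·0.065 + 0.05·0.254 + 0.097·0.112 = 0.016898 + 0.093972 + 0.013585 + 0.0127 + 0.010864 = 0.148019.
P(C | S) = 0.148019 / 0.932 = 0.158819…

P(C|S) ≈ 0.1588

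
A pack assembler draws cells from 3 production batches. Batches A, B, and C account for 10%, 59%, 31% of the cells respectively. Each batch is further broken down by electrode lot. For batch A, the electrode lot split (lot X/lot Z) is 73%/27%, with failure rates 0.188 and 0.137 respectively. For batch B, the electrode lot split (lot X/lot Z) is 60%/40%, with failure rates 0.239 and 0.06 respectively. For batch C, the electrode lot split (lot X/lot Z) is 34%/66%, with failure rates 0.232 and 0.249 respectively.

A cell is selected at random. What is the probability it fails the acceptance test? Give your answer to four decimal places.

0.1916

P(F|A) = 0.73·0.188 + 0.27·0.137 = 0.13724 + 0.03699 = 0.17423
P(F|B) = 0.6·0.239 + 0.4·0.06 = 0.1434 + 0.024 = 0.1674
P(F|C) = 0.34·0.232 + 0.66·0.249 = 0.07888 + 0.16434 = 0.24322
Then overall,
P(F) = 0.1·0.17423 + 0.59·0.1674 + 0.31·0.24322
      = 0.017423 + 0.098766 + 0.0753982 = 0.1915872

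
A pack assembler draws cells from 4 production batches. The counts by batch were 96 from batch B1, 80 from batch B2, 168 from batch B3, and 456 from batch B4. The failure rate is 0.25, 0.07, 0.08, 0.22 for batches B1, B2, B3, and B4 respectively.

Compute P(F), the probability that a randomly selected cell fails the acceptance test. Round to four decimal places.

P(F) ≈ 0.1792

Total: 96 + 80 + 168 + 456 = 800.
P(B1) = 96/800 = 0.12. P(B2) = 80/800 = 0.1. P(B3) = 168/800 = 0.21. P(B4) = 456/800 = 0.57.
Summing over the partition,
P(F) = P(F|B1)·P(B1) + P(F|B2)·P(B2) + P(F|B3)·P(B3) + P(F|B4)·P(B4)
      = 0.25·0.12 + 0.07·0.1 + 0.08·0.21 + 0.22·0.57
      = 0.03 + 0.007 + 0.0168 + 0.1254 = 0.1792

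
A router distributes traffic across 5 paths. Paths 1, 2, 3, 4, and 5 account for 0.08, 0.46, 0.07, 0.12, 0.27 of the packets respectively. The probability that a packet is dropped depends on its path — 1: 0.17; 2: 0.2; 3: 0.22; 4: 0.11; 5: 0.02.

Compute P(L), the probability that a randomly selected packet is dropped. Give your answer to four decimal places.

P(L) = P(L|1)·P(1) + P(L|2)·P(2) + P(L|3)·P(3) + P(L|4)·P(4) + P(L|5)·P(5)
      = 0.17·0.08 + 0.2·0.46 + 0.22·0.07 + 0.11·0.12 + 0.02·0.27
      = 0.0136 + 0.092 + 0.0154 + 0.0132 + 0.0054 = 0.1396

0.1396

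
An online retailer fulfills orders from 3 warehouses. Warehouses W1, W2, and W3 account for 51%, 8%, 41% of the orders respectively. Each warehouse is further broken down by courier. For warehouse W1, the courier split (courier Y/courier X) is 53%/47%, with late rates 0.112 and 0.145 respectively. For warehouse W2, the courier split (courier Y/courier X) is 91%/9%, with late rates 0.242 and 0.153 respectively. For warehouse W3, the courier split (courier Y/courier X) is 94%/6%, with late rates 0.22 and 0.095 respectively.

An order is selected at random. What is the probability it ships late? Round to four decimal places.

P(L|W1) = 0.53·0.112 + 0.47·0.145 = 0.05936 + 0.06815 = 0.12751
P(L|W2) = 0.91·0.242 + 0.09·0.153 = 0.22022 + 0.01377 = 0.23399
P(L|W3) = 0.94·0.22 + 0.06·0.095 = 0.2068 + 0.0057 = 0.2125
Then overall,
P(L) = 0.51·0.12751 + 0.08·0.23399 + 0.41·0.2125
      = 0.0650301 + 0.0187192 + 0.087125 = 0.1708743

0.1709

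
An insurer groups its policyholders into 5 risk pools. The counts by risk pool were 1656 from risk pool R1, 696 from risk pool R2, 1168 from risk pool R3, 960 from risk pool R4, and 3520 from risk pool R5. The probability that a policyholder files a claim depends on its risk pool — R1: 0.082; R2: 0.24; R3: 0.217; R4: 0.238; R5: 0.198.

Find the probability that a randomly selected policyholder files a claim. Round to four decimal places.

Total: 1656 + 696 + 1168 + 960 + 3520 = 8000.
P(R1) = 1656/8000 = 0.207. P(R2) = 696/8000 = 0.087. P(R3) = 1168/8000 = 0.146. P(R4) = 960/8000 = 0.12. P(R5) = 3520/8000 = 0.44.
P(C) = P(C|R1)·P(R1) + P(C|R2)·P(R2) + P(C|R3)·P(R3) + P(C|R4)·P(R4) + P(C|R5)·P(R5)
      = 0.082·0.207 + 0.24·0.087 + 0.217·0.146 + 0.238·0.12 + 0.198·0.44
      = 0.016974 + 0.02088 + 0.031682 + 0.02856 + 0.08712 = 0.185216

0.1852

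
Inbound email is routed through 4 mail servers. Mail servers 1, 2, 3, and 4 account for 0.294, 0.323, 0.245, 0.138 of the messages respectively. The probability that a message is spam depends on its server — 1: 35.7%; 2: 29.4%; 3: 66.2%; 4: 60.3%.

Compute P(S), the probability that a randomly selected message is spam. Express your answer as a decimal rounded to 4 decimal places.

Summing over the partition,
P(S) = P(S|1)·P(1) + P(S|2)·P(2) + P(S|3)·P(3) + P(S|4)·P(4)
      = 0.357·0.294 + 0.294·0.323 + 0.662·0.245 + 0.603·0.138
      = 0.104958 + 0.094962 + 0.16219 + 0.083214 = 0.445324

0.4453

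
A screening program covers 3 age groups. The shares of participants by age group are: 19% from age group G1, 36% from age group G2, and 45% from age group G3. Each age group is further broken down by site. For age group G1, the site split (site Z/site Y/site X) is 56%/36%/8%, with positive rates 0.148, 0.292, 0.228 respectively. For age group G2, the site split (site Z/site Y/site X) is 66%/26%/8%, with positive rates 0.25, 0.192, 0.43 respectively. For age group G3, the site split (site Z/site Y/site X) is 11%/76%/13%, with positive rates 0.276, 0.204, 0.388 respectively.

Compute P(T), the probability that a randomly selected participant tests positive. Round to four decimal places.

P(T|G1) = 0.56·0.148 + 0.36·0.292 + 0.08·0.228 = 0.08288 + 0.10512 + 0.01824 = 0.20624
P(T|G2) = 0.66·0.25 + 0.26·0.192 + 0.08·0.43 = 0.165 + 0.04992 + 0.0344 = 0.24932
P(T|G3) = 0.11·0.276 + 0.76·0.204 + 0.13·0.388 = 0.03036 + 0.15504 + 0.05044 = 0.23584
Then overall,
P(T) = 0.19·0.20624 + 0.36·0.24932 + 0.45·0.23584
      = 0.0391856 + 0.0897552 + 0.106128 = 0.2350688

0.2351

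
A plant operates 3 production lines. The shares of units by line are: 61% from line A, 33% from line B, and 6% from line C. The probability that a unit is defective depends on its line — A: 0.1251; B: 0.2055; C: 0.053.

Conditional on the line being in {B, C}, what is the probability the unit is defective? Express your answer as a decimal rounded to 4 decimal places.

Let S = {B, C}.
P(S) = 0.33 + 0.06 = 0.39.
P(D ∩ S) = 0.2055·0.33 + 0.053·0.06 = 0.067815 + 0.00318 = 0.070995.
P(D | S) = 0.070995 / 0.39 = 0.182038…

P(D|S) ≈ 0.1820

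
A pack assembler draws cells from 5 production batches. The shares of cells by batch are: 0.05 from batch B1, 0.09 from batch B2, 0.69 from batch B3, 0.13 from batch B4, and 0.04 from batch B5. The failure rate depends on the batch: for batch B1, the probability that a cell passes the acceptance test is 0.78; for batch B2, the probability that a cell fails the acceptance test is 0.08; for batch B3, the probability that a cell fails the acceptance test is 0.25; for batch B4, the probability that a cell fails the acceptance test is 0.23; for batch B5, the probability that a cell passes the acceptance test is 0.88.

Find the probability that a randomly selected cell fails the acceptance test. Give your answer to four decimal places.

P(F|B1) = 1 − 0.78 = 0.22.
P(F|B5) = 1 − 0.88 = 0.12.
P(F) = P(F|B1)·P(B1) + P(F|B2)·P(B2) + P(F|B3)·P(B3) + P(F|B4)·P(B4) + P(F|B5)·P(B5)
      = 0.22·0.05 + 0.08·0.09 + 0.25·0.69 + 0.23·0.13 + 0.12·0.04
      = 0.011 + 0.0072 + 0.1725 + 0.0299 + 0.0048 = 0.2254

0.2254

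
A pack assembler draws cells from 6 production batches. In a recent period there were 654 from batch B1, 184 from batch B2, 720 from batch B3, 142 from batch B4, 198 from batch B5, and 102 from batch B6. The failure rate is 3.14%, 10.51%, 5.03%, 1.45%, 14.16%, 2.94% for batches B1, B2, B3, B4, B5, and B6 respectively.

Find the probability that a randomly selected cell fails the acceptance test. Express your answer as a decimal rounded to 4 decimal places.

Total: 654 + 184 + 720 + 142 + 198 + 102 = 2000.
P(B1) = 654/2000 = 0.327. P(B2) = 184/2000 = 0.092. P(B3) = 720/2000 = 0.36. P(B4) = 142/2000 = 0.071. P(B5) = 198/2000 = 0.099. P(B6) = 102/2000 = 0.051.
By the law of total probability,
P(F) = P(F|B1)·P(B1) + P(F|B2)·P(B2) + P(F|B3)·P(B3) + P(F|B4)·P(B4) + P(F|B5)·P(B5) + P(F|B6)·P(B6)
      = 0.0314·0.327 + 0.1051·0.092 + 0.0503·0.36 + 0.0145·0.071 + 0.1416·0.099 + 0.0294·0.051
      = 0.0102678 + 0.0096692 + 0.018108 + 0.0010295 + 0.0140184 + 0.0014994 = 0.0545923

P(F) ≈ 0.0546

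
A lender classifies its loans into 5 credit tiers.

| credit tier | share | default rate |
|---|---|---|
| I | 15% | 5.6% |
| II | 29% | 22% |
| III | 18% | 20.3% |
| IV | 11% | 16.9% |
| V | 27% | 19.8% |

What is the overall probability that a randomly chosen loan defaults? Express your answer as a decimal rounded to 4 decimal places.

P(D) = P(D|I)·P(I) + P(D|II)·P(II) + P(D|III)·P(III) + P(D|IV)·P(IV) + P(D|V)·P(V)
      = 0.056·0.15 + 0.22·0.29 + 0.203·0.18 + 0.169·0.11 + 0.198·0.27
      = 0.0084 + 0.0638 + 0.03654 + 0.01859 + 0.05346 = 0.18079

0.1808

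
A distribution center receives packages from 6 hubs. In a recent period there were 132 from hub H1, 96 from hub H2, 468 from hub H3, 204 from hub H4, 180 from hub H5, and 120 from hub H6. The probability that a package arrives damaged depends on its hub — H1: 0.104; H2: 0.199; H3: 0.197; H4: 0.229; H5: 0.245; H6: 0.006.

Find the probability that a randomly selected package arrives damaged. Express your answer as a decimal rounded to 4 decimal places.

0.1805

Total: 132 + 96 + 468 + 204 + 180 + 120 = 1200.
P(H1) = 132/1200 = 0.11. P(H2) = 96/1200 = 0.08. P(H3) = 468/1200 = 0.39. P(H4) = 204/1200 = 0.17. P(H5) = 180/1200 = 0.15. P(H6) = 120/1200 = 0.1.
By the law of total probability,
P(D) = P(D|H1)·P(H1) + P(D|H2)·P(H2) + P(D|H3)·P(H3) + P(D|H4)·P(H4) + P(D|H5)·P(H5) + P(D|H6)·P(H6)
      = 0.104·0.11 + 0.199·0.08 + 0.197·0.39 + 0.229·0.17 + 0.245·0.15 + 0.006·0.1
      = 0.01144 + 0.01592 + 0.07683 + 0.03893 + 0.03675 + 0.0006 = 0.18047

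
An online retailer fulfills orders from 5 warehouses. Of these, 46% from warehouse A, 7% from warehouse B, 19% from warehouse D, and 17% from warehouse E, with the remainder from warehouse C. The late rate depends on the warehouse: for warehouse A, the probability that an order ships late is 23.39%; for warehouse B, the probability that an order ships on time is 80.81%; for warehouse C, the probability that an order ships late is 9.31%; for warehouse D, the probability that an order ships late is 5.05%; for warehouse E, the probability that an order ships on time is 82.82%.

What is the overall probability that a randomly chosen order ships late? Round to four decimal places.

P(C) = 1 − (0.46 + 0.07 + 0.19 + 0.17) = 0.11.
P(L|B) = 1 − 0.8081 = 0.1919.
P(L|E) = 1 − 0.8282 = 0.1718.
P(L) = P(L|A)·P(A) + P(L|B)·P(B) + P(L|C)·P(C) + P(L|D)·P(D) + P(L|E)·P(E)
      = 0.2339·0.46 + 0.1919·0.07 + 0.0931·0.11 + 0.0505·0.19 + 0.1718·0.17
      = 0.107594 + 0.013433 + 0.010241 + 0.009595 + 0.029206 = 0.170069

P(L) ≈ 0.1701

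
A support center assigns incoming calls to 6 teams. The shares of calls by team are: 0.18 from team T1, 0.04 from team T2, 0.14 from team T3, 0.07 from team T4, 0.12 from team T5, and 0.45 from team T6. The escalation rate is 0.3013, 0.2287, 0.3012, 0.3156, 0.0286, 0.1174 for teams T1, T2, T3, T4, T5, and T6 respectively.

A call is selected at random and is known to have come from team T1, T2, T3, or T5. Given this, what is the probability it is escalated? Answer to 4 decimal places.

0.2270

Let S = {T1, T2, T3, T5}.
P(S) = 0.18 + 0.04 + 0.14 + 0.12 = 0.48.
P(E ∩ S) = 0.3013·0.18 + 0.2287·0.04 + 0.3012·0.14 + 0.0286·0.12 = 0.054234 + 0.009148 + 0.042168 + 0.003432 = 0.108982.
P(E | S) = 0.108982 / 0.48 = 0.227046…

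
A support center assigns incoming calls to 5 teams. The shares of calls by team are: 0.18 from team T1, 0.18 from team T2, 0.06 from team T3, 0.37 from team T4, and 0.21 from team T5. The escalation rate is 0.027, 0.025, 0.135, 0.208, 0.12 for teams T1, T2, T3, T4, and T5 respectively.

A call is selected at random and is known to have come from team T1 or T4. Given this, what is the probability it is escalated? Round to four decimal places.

0.1488

Let S = {T1, T4}.
P(S) = 0.18 + 0.37 = 0.55.
P(E ∩ S) = 0.027·0.18 + 0.208·0.37 = 0.00486 + 0.07696 = 0.08182.
P(E | S) = 0.08182 / 0.55 = 0.148764…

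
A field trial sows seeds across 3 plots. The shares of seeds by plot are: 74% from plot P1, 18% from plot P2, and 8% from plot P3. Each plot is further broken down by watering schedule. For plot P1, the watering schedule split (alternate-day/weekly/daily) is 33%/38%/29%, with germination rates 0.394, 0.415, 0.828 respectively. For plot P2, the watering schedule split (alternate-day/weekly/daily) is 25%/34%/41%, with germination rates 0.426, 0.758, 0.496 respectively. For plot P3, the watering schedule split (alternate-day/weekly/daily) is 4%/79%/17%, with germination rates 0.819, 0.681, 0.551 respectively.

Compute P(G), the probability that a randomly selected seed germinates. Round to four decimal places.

0.5459

P(G|P1) = 0.33·0.394 + 0.38·0.415 + 0.29·0.828 = 0.13002 + 0.1577 + 0.24012 = 0.52784
P(G|P2) = 0.25·0.426 + 0.34·0.758 + 0.41·0.496 = 0.1065 + 0.25772 + 0.20336 = 0.56758
P(G|P3) = 0.04·0.819 + 0.79·0.681 + 0.17·0.551 = 0.03276 + 0.53799 + 0.09367 = 0.66442
By total probability over the outer partition,
P(G) = 0.74·0.52784 + 0.18·0.56758 + 0.08·0.66442
      = 0.3906016 + 0.1021644 + 0.0531536 = 0.5459196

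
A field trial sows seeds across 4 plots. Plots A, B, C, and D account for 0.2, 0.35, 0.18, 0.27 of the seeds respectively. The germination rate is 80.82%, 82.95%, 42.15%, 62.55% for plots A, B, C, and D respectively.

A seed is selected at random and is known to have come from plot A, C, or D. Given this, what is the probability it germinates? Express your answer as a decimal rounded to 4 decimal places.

0.6252

Let S = {A, C, D}.
P(S) = 0.2 + 0.18 + 0.27 = 0.65.
P(G ∩ S) = 0.8082·0.2 + 0.4215·0.18 + 0.6255·0.27 = 0.16164 + 0.07587 + 0.168885 = 0.406395.
P(G | S) = 0.406395 / 0.65 = 0.625223…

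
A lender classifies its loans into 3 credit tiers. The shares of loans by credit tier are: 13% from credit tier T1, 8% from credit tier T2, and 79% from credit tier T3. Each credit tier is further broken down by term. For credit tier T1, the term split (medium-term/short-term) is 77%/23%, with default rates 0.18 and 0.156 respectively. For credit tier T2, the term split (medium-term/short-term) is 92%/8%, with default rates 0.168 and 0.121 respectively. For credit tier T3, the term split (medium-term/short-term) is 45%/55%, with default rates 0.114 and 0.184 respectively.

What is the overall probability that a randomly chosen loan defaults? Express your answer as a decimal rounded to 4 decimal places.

P(D|T1) = 0.77·0.18 + 0.23·0.156 = 0.1386 + 0.03588 = 0.17448
P(D|T2) = 0.92·0.168 + 0.08·0.121 = 0.15456 + 0.00968 = 0.16424
P(D|T3) = 0.45·0.114 + 0.55·0.184 = 0.0513 + 0.1012 = 0.1525
Then overall,
P(D) = 0.13·0.17448 + 0.08·0.16424 + 0.79·0.1525
      = 0.0226824 + 0.0131392 + 0.120475 = 0.1562966

0.1563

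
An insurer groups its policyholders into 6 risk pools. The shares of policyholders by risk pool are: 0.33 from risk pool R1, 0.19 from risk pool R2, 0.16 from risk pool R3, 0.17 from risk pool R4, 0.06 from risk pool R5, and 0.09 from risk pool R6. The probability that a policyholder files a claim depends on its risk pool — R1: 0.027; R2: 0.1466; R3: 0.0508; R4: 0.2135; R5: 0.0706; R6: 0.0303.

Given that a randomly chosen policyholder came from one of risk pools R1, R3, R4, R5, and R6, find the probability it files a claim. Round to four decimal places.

0.0744

Let S = {R1, R3, R4, R5, R6}.
P(S) = 0.33 + 0.16 + 0.17 + 0.06 + 0.09 = 0.81.
P(C ∩ S) = 0.027·0.33 + 0.0508·0.16 + 0.2135·0.17 + 0.0706·0.06 + 0.0303·0.09 = 0.00891 + 0.008128 + 0.036295 + 0.004236 + 0.002727 = 0.060296.
P(C | S) = 0.060296 / 0.81 = 0.074440…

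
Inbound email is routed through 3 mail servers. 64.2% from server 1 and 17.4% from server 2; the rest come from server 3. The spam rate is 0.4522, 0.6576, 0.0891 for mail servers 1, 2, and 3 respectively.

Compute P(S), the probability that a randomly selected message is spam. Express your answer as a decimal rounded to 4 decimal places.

P(3) = 1 − (0.642 + 0.174) = 0.184.
P(S) = P(S|1)·P(1) + P(S|2)·P(2) + P(S|3)·P(3)
      = 0.4522·0.642 + 0.6576·0.174 + 0.0891·0.184
      = 0.2903124 + 0.1144224 + 0.0163944 = 0.4211292

0.4211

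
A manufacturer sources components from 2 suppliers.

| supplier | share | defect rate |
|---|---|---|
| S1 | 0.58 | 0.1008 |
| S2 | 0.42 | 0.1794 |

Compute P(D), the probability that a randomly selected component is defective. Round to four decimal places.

P(D) ≈ 0.1338

By the law of total probability,
P(D) = P(D|S1)·P(S1) + P(D|S2)·P(S2)
      = 0.1008·0.58 + 0.1794·0.42
      = 0.058464 + 0.075348 = 0.133812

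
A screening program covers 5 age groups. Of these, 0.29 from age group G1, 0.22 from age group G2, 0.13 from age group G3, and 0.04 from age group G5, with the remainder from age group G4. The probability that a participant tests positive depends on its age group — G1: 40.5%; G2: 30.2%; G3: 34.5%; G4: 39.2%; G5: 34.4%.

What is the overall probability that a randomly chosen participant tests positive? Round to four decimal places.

P(G4) = 1 − (0.29 + 0.22 + 0.13 + 0.04) = 0.32.
P(T) = P(T|G1)·P(G1) + P(T|G2)·P(G2) + P(T|G3)·P(G3) + P(T|G4)·P(G4) + P(T|G5)·P(G5)
      = 0.405·0.29 + 0.302·0.22 + 0.345·0.13 + 0.392·0.32 + 0.344·0.04
      = 0.11745 + 0.06644 + 0.04485 + 0.12544 + 0.01376 = 0.36794

0.3679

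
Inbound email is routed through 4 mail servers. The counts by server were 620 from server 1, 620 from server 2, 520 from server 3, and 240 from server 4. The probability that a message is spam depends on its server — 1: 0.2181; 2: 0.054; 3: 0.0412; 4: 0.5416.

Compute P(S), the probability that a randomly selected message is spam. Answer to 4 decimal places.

Total: 620 + 620 + 520 + 240 = 2000.
P(1) = 620/2000 = 0.31. P(2) = 620/2000 = 0.31. P(3) = 520/2000 = 0.26. P(4) = 240/2000 = 0.12.
Using total probability over the partition,
P(S) = P(S|1)·P(1) + P(S|2)·P(2) + P(S|3)·P(3) + P(S|4)·P(4)
      = 0.2181·0.31 + 0.054·0.31 + 0.0412·0.26 + 0.5416·0.12
      = 0.067611 + 0.01674 + 0.010712 + 0.064992 = 0.160055

P(S) ≈ 0.1601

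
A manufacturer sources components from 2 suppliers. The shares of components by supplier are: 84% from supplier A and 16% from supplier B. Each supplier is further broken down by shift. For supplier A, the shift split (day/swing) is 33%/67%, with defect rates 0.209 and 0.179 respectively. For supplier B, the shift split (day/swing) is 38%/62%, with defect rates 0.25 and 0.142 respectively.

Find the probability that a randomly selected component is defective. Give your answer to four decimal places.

0.1880

P(D|A) = 0.33·0.209 + 0.67·0.179 = 0.06897 + 0.11993 = 0.1889
P(D|B) = 0.38·0.25 + 0.62·0.142 = 0.095 + 0.08804 = 0.18304
By total probability over the outer partition,
P(D) = 0.84·0.1889 + 0.16·0.18304
      = 0.158676 + 0.0292864 = 0.1879624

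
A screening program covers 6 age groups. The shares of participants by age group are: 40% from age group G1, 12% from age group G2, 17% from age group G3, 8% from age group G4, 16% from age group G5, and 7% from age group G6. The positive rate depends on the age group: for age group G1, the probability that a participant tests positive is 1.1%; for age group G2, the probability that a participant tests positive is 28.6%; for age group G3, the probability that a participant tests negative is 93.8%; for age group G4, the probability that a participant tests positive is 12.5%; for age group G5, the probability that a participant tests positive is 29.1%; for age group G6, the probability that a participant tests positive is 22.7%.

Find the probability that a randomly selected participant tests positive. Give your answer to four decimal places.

P(T|G3) = 1 − 0.938 = 0.062.
P(T) = P(T|G1)·P(G1) + P(T|G2)·P(G2) + P(T|G3)·P(G3) + P(T|G4)·P(G4) + P(T|G5)·P(G5) + P(T|G6)·P(G6)
      = 0.011·0.4 + 0.286·0.12 + 0.062·0.17 + 0.125·0.08 + 0.291·0.16 + 0.227·0.07
      = 0.0044 + 0.03432 + 0.01054 + 0.01 + 0.04656 + 0.01589 = 0.12171

0.1217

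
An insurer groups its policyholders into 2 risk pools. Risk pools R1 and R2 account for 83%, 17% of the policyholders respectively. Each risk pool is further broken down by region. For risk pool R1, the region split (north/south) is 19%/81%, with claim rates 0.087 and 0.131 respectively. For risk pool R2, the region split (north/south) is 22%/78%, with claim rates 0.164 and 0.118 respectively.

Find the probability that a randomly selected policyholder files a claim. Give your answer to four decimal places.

P(C) ≈ 0.1236

P(C|R1) = 0.19·0.087 + 0.81·0.131 = 0.01653 + 0.10611 = 0.12264
P(C|R2) = 0.22·0.164 + 0.78·0.118 = 0.03608 + 0.09204 = 0.12812
By total probability over the outer partition,
P(C) = 0.83·0.12264 + 0.17·0.12812
      = 0.1017912 + 0.0217804 = 0.1235716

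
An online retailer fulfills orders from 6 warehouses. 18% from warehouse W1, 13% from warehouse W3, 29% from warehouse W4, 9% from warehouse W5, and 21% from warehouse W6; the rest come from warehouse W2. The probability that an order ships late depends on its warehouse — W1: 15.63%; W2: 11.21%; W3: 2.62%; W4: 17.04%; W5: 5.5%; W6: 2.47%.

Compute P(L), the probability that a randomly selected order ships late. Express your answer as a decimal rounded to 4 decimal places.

P(L) ≈ 0.1023

P(W2) = 1 − (0.18 + 0.13 + 0.29 + 0.09 + 0.21) = 0.1.
P(L) = P(L|W1)·P(W1) + P(L|W2)·P(W2) + P(L|W3)·P(W3) + P(L|W4)·P(W4) + P(L|W5)·P(W5) + P(L|W6)·P(W6)
      = 0.1563·0.18 + 0.1121·0.1 + 0.0262·0.13 + 0.1704·0.29 + 0.055·0.09 + 0.0247·0.21
      = 0.028134 + 0.01121 + 0.003406 + 0.049416 + 0.00495 + 0.005187 = 0.102303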